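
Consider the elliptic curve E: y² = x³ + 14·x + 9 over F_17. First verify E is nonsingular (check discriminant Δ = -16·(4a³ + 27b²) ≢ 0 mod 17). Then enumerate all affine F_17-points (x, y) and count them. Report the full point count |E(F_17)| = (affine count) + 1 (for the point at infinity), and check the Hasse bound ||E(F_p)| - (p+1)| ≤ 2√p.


Affine points = {(0, 3), (0, 14), (5, 0), (7, 5), (7, 12), (8, 2), (8, 15), (11, 7), (11, 10), (12, 1), (12, 16), (13, 5), (13, 12), (14, 5), (14, 12)}; affine count = 15; |E(F_17)| = 16.

Discriminant check: Δ ∝ 4a³ + 27b² = 4·14³ + 27·9² = 4·2744 + 27·81 ≡ 5 (mod 17). Nonzero ⇒ E is nonsingular.
For each x ∈ F_17, compute rhs = x³ + 14·x + 9 mod 17, then count y ∈ F_17 with y² ≡ rhs.
  x = 0: rhs = 9, matching y values: 3, 14 (2 points).
  x = 1: rhs = 7, matching y values: none (0 points).
  x = 2: rhs = 11, matching y values: none (0 points).
  x = 3: rhs = 10, matching y values: none (0 points).
  x = 4: rhs = 10, matching y values: none (0 points).
  x = 5: rhs = 0, matching y values: 0 (1 points).
  x = 6: rhs = 3, matching y values: none (0 points).
  x = 7: rhs = 8, matching y values: 5, 12 (2 points).
  x = 8: rhs = 4, matching y values: 2, 15 (2 points).
  x = 9: rhs = 14, matching y values: none (0 points).
  x = 10: rhs = 10, matching y values: none (0 points).
  x = 11: rhs = 15, matching y values: 7, 10 (2 points).
  x = 12: rhs = 1, matching y values: 1, 16 (2 points).
  x = 13: rhs = 8, matching y values: 5, 12 (2 points).
  x = 14: rhs = 8, matching y values: 5, 12 (2 points).
  x = 15: rhs = 7, matching y values: none (0 points).
  x = 16: rhs = 11, matching y values: none (0 points).
Total affine count: 15.
Full point count |E(F_17)| = 15 + 1 = 16.
Hasse bound: |16 − (17+1)| = |-2| = 2 ≤ 2√17 ≈ 8.2462 ✓.


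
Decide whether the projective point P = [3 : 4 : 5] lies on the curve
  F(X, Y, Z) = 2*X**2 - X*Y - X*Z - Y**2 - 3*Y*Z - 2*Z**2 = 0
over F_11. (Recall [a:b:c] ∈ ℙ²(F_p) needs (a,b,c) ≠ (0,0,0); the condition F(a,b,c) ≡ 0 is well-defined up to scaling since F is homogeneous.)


F(3,4,5) ≡ 8 (mod 11); P is NOT on the curve.

Evaluate F(3, 4, 5) term-by-term (mod 11).
  2*X**2 ↦ 2·9·1·1 = 18
  -X*Y ↦ -1·3·4·1 = -12
  -X*Z ↦ -1·3·1·5 = -15
  -Y**2 ↦ -1·1·16·1 = -16
  -3*Y*Z ↦ -3·1·4·5 = -60
  -2*Z**2 ↦ -2·1·1·25 = -50
Sum: F(3, 4, 5) = (18) + (-12) + (-15) + (-16) + (-60) + (-50) = -135.
Reducing mod 11: -135 ≡ 8 (mod 11).
Since F(a, b, c) ≡ 8 ≠ 0 (mod 11), P does NOT lie on the curve.


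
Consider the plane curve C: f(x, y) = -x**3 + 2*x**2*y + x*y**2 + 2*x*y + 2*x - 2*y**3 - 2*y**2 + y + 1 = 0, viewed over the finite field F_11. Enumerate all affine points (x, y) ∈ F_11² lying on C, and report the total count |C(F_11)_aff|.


Affine F_11-points: {(0, 10), (4, 0), (6, 2), (6, 9), (7, 7), (8, 0), (10, 0)}; count = 7.

For each of the 121 pairs (x, y) ∈ F_11², evaluate f(x, y) mod 11. Record the zeros.
  x = 0: [0↦1, 1↦9, 2↦1, 3↦9, 4↦10, 5↦3, 6↦9, 7↦5, 8↦1, 9↦7, 10↦0]  zeros at y ∈ {10}
  x = 1: [0↦2, 1↦4, 2↦3, 3↦9, 4↦10, 5↦5, 6↦4, 7↦6, 8↦10, 9↦4, 10↦9]  zeros at y ∈ ∅
  x = 2: [0↦8, 1↦8, 2↦7, 3↦4, 4↦9, 5↦10, 6↦6, 7↦7, 8↦1, 9↦9, 10↦8]  zeros at y ∈ ∅
  x = 3: [0↦2, 1↦4, 2↦7, 3↦10, 4↦1, 5↦1, 6↦9, 7↦2, 8↦1, 9↦5, 10↦2]  zeros at y ∈ ∅
  x = 4: [0↦0, 1↦8, 2↦8, 3↦10, 4↦2, 5↦5, 6↦7, 7↦7, 8↦4, 9↦8, 10↦7]  zeros at y ∈ {0}
  x = 5: [0↦7, 1↦3, 2↦4, 3↦9, 4↦6, 5↦5, 6↦5, 7↦5, 8↦4, 9↦1, 10↦6]  zeros at y ∈ ∅
  x = 6: [0↦6, 1↦5, 2↦0, 3↦1, 4↦7, 5↦6, 6↦8, 7↦1, 8↦6, 9↦0, 10↦4]  zeros at y ∈ {2, 9}
  x = 7: [0↦2, 1↦8, 2↦1, 3↦2, 4↦10, 5↦2, 6↦10, 7↦0, 8↦4, 9↦10, 10↦6]  zeros at y ∈ {7}
  x = 8: [0↦0, 1↦6, 2↦1, 3↦6, 4↦9, 5↦9, 6↦5, 7↦7, 8↦3, 9↦3, 10↦6]  zeros at y ∈ {0}
  x = 9: [0↦5, 1↦4, 2↦5, 3↦7, 4↦9, 5↦10, 6↦9, 7↦5, 8↦8, 9↦6, 10↦9]  zeros at y ∈ ∅
  x = 10: [0↦0, 1↦7, 2↦7, 3↦10, 4↦4, 5↦10, 6↦5, 7↦10, 8↦2, 9↦2, 10↦9]  zeros at y ∈ {0}
Collecting zeros: affine points = {(0, 10), (4, 0), (6, 2), (6, 9), (7, 7), (8, 0), (10, 0)}.
Total count |C(F_11)_aff| = 7.


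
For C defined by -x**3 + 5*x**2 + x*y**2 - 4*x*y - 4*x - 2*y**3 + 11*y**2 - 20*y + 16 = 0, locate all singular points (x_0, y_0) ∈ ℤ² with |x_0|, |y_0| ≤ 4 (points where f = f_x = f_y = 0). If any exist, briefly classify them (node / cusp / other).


Singular points: {(2, 2)}; classification: node.

Compute partial derivatives:
  f_x = -3*x**2 + 10*x + y**2 - 4*y - 4.
  f_y = 2*x*y - 4*x - 6*y**2 + 22*y - 20.
Scan x_0 ∈ {−4, ..., 4}. For each x_0, f_y(x_0, y) is a polynomial in y; find its integer roots y ∈ {−4, ..., 4}, then test f_x and f at those candidates.
  x = -4: f_y(-4, y) = -6*y**2 + 14*y - 4; vanishes at y ∈ {2}. (-4, 2): f_x = -96 ≠ 0.
  x = -3: f_y(-3, y) = -6*y**2 + 16*y - 8; vanishes at y ∈ {2}. (-3, 2): f_x = -65 ≠ 0.
  x = -2: f_y(-2, y) = -6*y**2 + 18*y - 12; vanishes at y ∈ {1, 2}. (-2, 1): f_x = -39 ≠ 0; (-2, 2): f_x = -40 ≠ 0.
  x = -1: f_y(-1, y) = -6*y**2 + 20*y - 16; vanishes at y ∈ {2}. (-1, 2): f_x = -21 ≠ 0.
  x = 0: f_y(0, y) = -6*y**2 + 22*y - 20; vanishes at y ∈ {2}. (0, 2): f_x = -8 ≠ 0.
  x = 1: f_y(1, y) = -6*y**2 + 24*y - 24; vanishes at y ∈ {2}. (1, 2): f_x = -1 ≠ 0.
  x = 2: f_y(2, y) = -6*y**2 + 26*y - 28; vanishes at y ∈ {2}. (2, 2): f_x = 0, f = 0 — SINGULAR.
  x = 3: f_y(3, y) = -6*y**2 + 28*y - 32; vanishes at y ∈ {2}. (3, 2): f_x = -5 ≠ 0.
  x = 4: f_y(4, y) = -6*y**2 + 30*y - 36; vanishes at y ∈ {2, 3}. (4, 2): f_x = -16 ≠ 0; (4, 3): f_x = -15 ≠ 0.
Only singular point on the grid: (2, 2).
Classify: substitute x = 2 + u, y = 2 + v and expand: f = -u**3 - u**2 + u*v**2 - 2*v**3 + v**2.
No constant or linear terms (consistent with a singular point). Quadratic part: -u**2 + v**2. Cubic part: -u**3 + u*v**2 - 2*v**3.
The quadratic part v**2 - u**2 = (v − u)(v + u) splits into two distinct linear factors, so there are two distinct tangent lines y − 2 = ±(x − 2) — this is a node (ordinary double point).
Classification: node.


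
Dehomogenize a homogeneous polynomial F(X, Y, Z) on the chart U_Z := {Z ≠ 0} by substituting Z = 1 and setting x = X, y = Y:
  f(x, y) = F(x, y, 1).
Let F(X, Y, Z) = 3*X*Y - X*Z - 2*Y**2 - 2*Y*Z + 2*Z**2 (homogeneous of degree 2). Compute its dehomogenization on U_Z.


f(x, y) = 3*x*y - x - 2*y**2 - 2*y + 2

On U_Z we set Z = 1. Each monomial c·X^i·Y^j·Z^k in F becomes c·x^i·y^j·1^k = c·x^i·y^j.
Substituting Z = 1: F(X, Y, 1) = 3*x*y - x - 2*y**2 - 2*y + 2.
Note: deg(f) ≤ deg(F) = 2; strict inequality happens when F is divisible by Z (lost terms).


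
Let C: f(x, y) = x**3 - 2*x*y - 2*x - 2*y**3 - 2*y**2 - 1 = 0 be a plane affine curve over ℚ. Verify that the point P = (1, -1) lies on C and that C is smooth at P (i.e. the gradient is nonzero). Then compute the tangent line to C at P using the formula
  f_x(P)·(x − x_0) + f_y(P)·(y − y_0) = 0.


Tangent line at P: 3*x - 4*y - 7 = 0.

Step 1: f(1, -1) = 0, so P lies on C.
Step 2: partial derivatives
  f_x(x, y) = 3*x**2 - 2*y - 2, f_y(x, y) = -2*x - 6*y**2 - 4*y.
  f_x(P) = 3, f_y(P) = -4 (gradient nonzero, so P is smooth).
Step 3: tangent line at P: 3·(x − 1) + -4·(y − -1) = 0.
Expanding: 3*x - 4*y - 7 = 0.


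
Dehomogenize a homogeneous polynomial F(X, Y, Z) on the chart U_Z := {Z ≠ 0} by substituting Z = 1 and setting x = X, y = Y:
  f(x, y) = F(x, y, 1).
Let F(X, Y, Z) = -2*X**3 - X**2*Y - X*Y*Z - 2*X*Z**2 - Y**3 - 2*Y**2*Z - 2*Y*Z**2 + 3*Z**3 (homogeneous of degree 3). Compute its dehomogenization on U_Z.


f(x, y) = -2*x**3 - x**2*y - x*y - 2*x - y**3 - 2*y**2 - 2*y + 3

On U_Z we set Z = 1. Each monomial c·X^i·Y^j·Z^k in F becomes c·x^i·y^j·1^k = c·x^i·y^j.
Substituting Z = 1: F(X, Y, 1) = -2*x**3 - x**2*y - x*y - 2*x - y**3 - 2*y**2 - 2*y + 3.
Note: deg(f) ≤ deg(F) = 3; strict inequality happens when F is divisible by Z (lost terms).


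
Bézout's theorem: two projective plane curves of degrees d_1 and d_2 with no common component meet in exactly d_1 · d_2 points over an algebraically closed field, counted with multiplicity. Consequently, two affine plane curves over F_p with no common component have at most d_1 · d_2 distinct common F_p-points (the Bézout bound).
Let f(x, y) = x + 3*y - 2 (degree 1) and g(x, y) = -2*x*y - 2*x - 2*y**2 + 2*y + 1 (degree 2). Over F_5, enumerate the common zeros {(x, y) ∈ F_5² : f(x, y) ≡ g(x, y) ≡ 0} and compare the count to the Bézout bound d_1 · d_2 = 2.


Common zeros: {(3, 3), (4, 1)}; count = 2; Bézout bound = 2.

deg(f) = 1, deg(g) = 2, so Bézout bound = 2.
Scan x ∈ F_5. For each x, list the y ∈ F_5 with f(x, y) ≡ 0 and those with g(x, y) ≡ 0 (mod 5); the common zeros in that column are the intersection.
  x = 0: f ≡ 0 at y ∈ {4}; g ≡ 0 at y ∈ ∅; common: ∅.
  x = 1: f ≡ 0 at y ∈ {2}; g ≡ 0 at y ∈ ∅; common: ∅.
  x = 2: f ≡ 0 at y ∈ {0}; g ≡ 0 at y ∈ {2}; common: ∅.
  x = 3: f ≡ 0 at y ∈ {3}; g ≡ 0 at y ∈ {0, 3}; common: {3}.
  x = 4: f ≡ 0 at y ∈ {1}; g ≡ 0 at y ∈ {1}; common: {1}.
Collecting: common zeros = {(3, 3), (4, 1)}, so the count is 2.
Comparison with the Bézout bound: 2 ≤ 2 = deg(f)·deg(g), as expected for curves with no common component (the bound is attained).


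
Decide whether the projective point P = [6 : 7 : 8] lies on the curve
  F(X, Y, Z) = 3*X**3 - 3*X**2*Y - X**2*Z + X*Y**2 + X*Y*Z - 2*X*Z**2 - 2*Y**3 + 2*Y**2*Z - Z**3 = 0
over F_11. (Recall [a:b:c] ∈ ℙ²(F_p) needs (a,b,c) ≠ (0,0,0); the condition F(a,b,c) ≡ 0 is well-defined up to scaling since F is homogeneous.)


F(6,7,8) ≡ 9 (mod 11); P is NOT on the curve.

Evaluate F(6, 7, 8) term-by-term (mod 11).
  3*X**3 ↦ 3·216·1·1 = 648
  -3*X**2*Y ↦ -3·36·7·1 = -756
  -X**2*Z ↦ -1·36·1·8 = -288
  X*Y**2 ↦ 1·6·49·1 = 294
  X*Y*Z ↦ 1·6·7·8 = 336
  -2*X*Z**2 ↦ -2·6·1·64 = -768
  -2*Y**3 ↦ -2·1·343·1 = -686
  2*Y**2*Z ↦ 2·1·49·8 = 784
  -Z**3 ↦ -1·1·1·512 = -512
Sum: F(6, 7, 8) = (648) + (-756) + (-288) + (294) + (336) + (-768) + (-686) + (784) + (-512) = -948.
Reducing mod 11: -948 ≡ 9 (mod 11).
Since F(a, b, c) ≡ 9 ≠ 0 (mod 11), P does NOT lie on the curve.


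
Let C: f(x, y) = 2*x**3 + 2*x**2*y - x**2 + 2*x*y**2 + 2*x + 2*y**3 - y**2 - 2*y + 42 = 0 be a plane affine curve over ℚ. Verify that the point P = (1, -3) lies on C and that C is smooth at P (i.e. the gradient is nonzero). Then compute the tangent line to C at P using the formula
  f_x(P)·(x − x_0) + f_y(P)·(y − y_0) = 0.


Tangent line at P: 12*x + 48*y + 132 = 0.

Step 1: f(1, -3) = 0, so P lies on C.
Step 2: partial derivatives
  f_x(x, y) = 6*x**2 + 4*x*y - 2*x + 2*y**2 + 2, f_y(x, y) = 2*x**2 + 4*x*y + 6*y**2 - 2*y - 2.
  f_x(P) = 12, f_y(P) = 48 (gradient nonzero, so P is smooth).
Step 3: tangent line at P: 12·(x − 1) + 48·(y − -3) = 0.
Expanding: 12*x + 48*y + 132 = 0.


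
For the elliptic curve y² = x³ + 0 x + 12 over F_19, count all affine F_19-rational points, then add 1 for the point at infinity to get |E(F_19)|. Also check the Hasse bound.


Affine points = {(2, 1), (2, 18), (3, 1), (3, 18), (4, 0), (5, 2), (5, 17), (6, 0), (8, 7), (8, 12), (9, 0), (10, 9), (10, 10), (12, 7), (12, 12), (13, 9), (13, 10), (14, 1), (14, 18), (15, 9), (15, 10), (16, 2), (16, 17), (17, 2), (17, 17), (18, 7), (18, 12)}; affine count = 27; |E(F_19)| = 28.

Discriminant check: Δ ∝ 4a³ + 27b² = 4·0³ + 27·12² = 4·0 + 27·144 ≡ 12 (mod 19). Nonzero ⇒ E is nonsingular.
For each x ∈ F_19, compute rhs = x³ + 0·x + 12 mod 19, then count y ∈ F_19 with y² ≡ rhs.
  x = 0: rhs = 12, matching y values: none (0 points).
  x = 1: rhs = 13, matching y values: none (0 points).
  x = 2: rhs = 1, matching y values: 1, 18 (2 points).
  x = 3: rhs = 1, matching y values: 1, 18 (2 points).
  x = 4: rhs = 0, matching y values: 0 (1 points).
  x = 5: rhs = 4, matching y values: 2, 17 (2 points).
  x = 6: rhs = 0, matching y values: 0 (1 points).
  x = 7: rhs = 13, matching y values: none (0 points).
  x = 8: rhs = 11, matching y values: 7, 12 (2 points).
  x = 9: rhs = 0, matching y values: 0 (1 points).
  x = 10: rhs = 5, matching y values: 9, 10 (2 points).
  x = 11: rhs = 13, matching y values: none (0 points).
  x = 12: rhs = 11, matching y values: 7, 12 (2 points).
  x = 13: rhs = 5, matching y values: 9, 10 (2 points).
  x = 14: rhs = 1, matching y values: 1, 18 (2 points).
  x = 15: rhs = 5, matching y values: 9, 10 (2 points).
  x = 16: rhs = 4, matching y values: 2, 17 (2 points).
  x = 17: rhs = 4, matching y values: 2, 17 (2 points).
  x = 18: rhs = 11, matching y values: 7, 12 (2 points).
Total affine count: 27.
Full point count |E(F_19)| = 27 + 1 = 28.
Hasse bound: |28 − (19+1)| = |8| = 8 ≤ 2√19 ≈ 8.7178 ✓.


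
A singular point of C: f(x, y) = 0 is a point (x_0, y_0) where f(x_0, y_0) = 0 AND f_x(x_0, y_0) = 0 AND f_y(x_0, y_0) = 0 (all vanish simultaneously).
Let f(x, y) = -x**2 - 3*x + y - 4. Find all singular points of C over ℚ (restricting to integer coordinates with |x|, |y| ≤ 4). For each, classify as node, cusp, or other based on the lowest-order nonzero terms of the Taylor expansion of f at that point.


No singular points in the scanned grid; C is smooth there.

Compute partial derivatives:
  f_x = -2*x - 3.
  f_y = 1.
f_y = 1 is a nonzero constant, so f_y never vanishes: no point (x, y) can satisfy f = f_x = f_y = 0. In particular no (x, y) ∈ {−4, ..., 4}² is singular; the curve is smooth.


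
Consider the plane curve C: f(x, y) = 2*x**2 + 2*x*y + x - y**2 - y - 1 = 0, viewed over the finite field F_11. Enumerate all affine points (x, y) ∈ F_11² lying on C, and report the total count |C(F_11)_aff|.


Affine F_11-points: {(1, 2), (1, 10), (2, 1), (2, 2), (5, 10), (6, 0), (9, 8), (9, 9), (10, 0), (10, 8)}; count = 10.

For each of the 121 pairs (x, y) ∈ F_11², evaluate f(x, y) mod 11. Record the zeros.
  x = 0: [0↦10, 1↦8, 2↦4, 3↦9, 4↦1, 5↦2, 6↦1, 7↦9, 8↦4, 9↦8, 10↦10]  zeros at y ∈ ∅
  x = 1: [0↦2, 1↦2, 2↦0, 3↦7, 4↦1, 5↦4, 6↦5, 7↦4, 8↦1, 9↦7, 10↦0]  zeros at y ∈ {2, 10}
  x = 2: [0↦9, 1↦0, 2↦0, 3↦9, 4↦5, 5↦10, 6↦2, 7↦3, 8↦2, 9↦10, 10↦5]  zeros at y ∈ {1, 2}
  x = 3: [0↦9, 1↦2, 2↦4, 3↦4, 4↦2, 5↦9, 6↦3, 7↦6, 8↦7, 9↦6, 10↦3]  zeros at y ∈ ∅
  x = 4: [0↦2, 1↦8, 2↦1, 3↦3, 4↦3, 5↦1, 6↦8, 7↦2, 8↦5, 9↦6, 10↦5]  zeros at y ∈ ∅
  x = 5: [0↦10, 1↦7, 2↦2, 3↦6, 4↦8, 5↦8, 6↦6, 7↦2, 8↦7, 9↦10, 10↦0]  zeros at y ∈ {10}
  x = 6: [0↦0, 1↦10, 2↦7, 3↦2, 4↦6, 5↦8, 6↦8, 7↦6, 8↦2, 9↦7, 10↦10]  zeros at y ∈ {0}
  x = 7: [0↦5, 1↦6, 2↦5, 3↦2, 4↦8, 5↦1, 6↦3, 7↦3, 8↦1, 9↦8, 10↦2]  zeros at y ∈ ∅
  x = 8: [0↦3, 1↦6, 2↦7, 3↦6, 4↦3, 5↦9, 6↦2, 7↦4, 8↦4, 9↦2, 10↦9]  zeros at y ∈ ∅
  x = 9: [0↦5, 1↦10, 2↦2, 3↦3, 4↦2, 5↦10, 6↦5, 7↦9, 8↦0, 9↦0, 10↦9]  zeros at y ∈ {8, 9}
  x = 10: [0↦0, 1↦7, 2↦1, 3↦4, 4↦5, 5↦4, 6↦1, 7↦7, 8↦0, 9↦2, 10↦2]  zeros at y ∈ {0, 8}
Collecting zeros: affine points = {(1, 2), (1, 10), (2, 1), (2, 2), (5, 10), (6, 0), (9, 8), (9, 9), (10, 0), (10, 8)}.
Total count |C(F_11)_aff| = 10.


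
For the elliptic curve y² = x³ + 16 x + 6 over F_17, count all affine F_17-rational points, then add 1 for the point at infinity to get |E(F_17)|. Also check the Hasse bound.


Affine points = {(3, 8), (3, 9), (4, 7), (4, 10), (7, 6), (7, 11), (8, 0), (11, 0), (14, 4), (14, 13), (15, 0)}; affine count = 11; |E(F_17)| = 12.

Discriminant check: Δ ∝ 4a³ + 27b² = 4·16³ + 27·6² = 4·4096 + 27·36 ≡ 16 (mod 17). Nonzero ⇒ E is nonsingular.
For each x ∈ F_17, compute rhs = x³ + 16·x + 6 mod 17, then count y ∈ F_17 with y² ≡ rhs.
  x = 0: rhs = 6, matching y values: none (0 points).
  x = 1: rhs = 6, matching y values: none (0 points).
  x = 2: rhs = 12, matching y values: none (0 points).
  x = 3: rhs = 13, matching y values: 8, 9 (2 points).
  x = 4: rhs = 15, matching y values: 7, 10 (2 points).
  x = 5: rhs = 7, matching y values: none (0 points).
  x = 6: rhs = 12, matching y values: none (0 points).
  x = 7: rhs = 2, matching y values: 6, 11 (2 points).
  x = 8: rhs = 0, matching y values: 0 (1 points).
  x = 9: rhs = 12, matching y values: none (0 points).
  x = 10: rhs = 10, matching y values: none (0 points).
  x = 11: rhs = 0, matching y values: 0 (1 points).
  x = 12: rhs = 5, matching y values: none (0 points).
  x = 13: rhs = 14, matching y values: none (0 points).
  x = 14: rhs = 16, matching y values: 4, 13 (2 points).
  x = 15: rhs = 0, matching y values: 0 (1 points).
  x = 16: rhs = 6, matching y values: none (0 points).
Total affine count: 11.
Full point count |E(F_17)| = 11 + 1 = 12.
Hasse bound: |12 − (17+1)| = |-6| = 6 ≤ 2√17 ≈ 8.2462 ✓.


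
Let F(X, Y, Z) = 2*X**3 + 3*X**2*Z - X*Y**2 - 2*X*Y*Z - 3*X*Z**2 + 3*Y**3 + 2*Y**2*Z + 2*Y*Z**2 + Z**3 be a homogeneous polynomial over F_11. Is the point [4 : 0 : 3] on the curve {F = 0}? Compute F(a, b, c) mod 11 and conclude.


F(4,0,3) ≡ 4 (mod 11); P is NOT on the curve.

Evaluate F(4, 0, 3) term-by-term (mod 11).
  2*X**3 ↦ 2·64·1·1 = 128
  3*X**2*Z ↦ 3·16·1·3 = 144
  -X*Y**2 ↦ -1·4·0·1 = 0
  -2*X*Y*Z ↦ -2·4·0·3 = 0
  -3*X*Z**2 ↦ -3·4·1·9 = -108
  3*Y**3 ↦ 3·1·0·1 = 0
  2*Y**2*Z ↦ 2·1·0·3 = 0
  2*Y*Z**2 ↦ 2·1·0·9 = 0
  Z**3 ↦ 1·1·1·27 = 27
Sum: F(4, 0, 3) = (128) + (144) + (0) + (0) + (-108) + (0) + (0) + (0) + (27) = 191.
Reducing mod 11: 191 ≡ 4 (mod 11).
Since F(a, b, c) ≡ 4 ≠ 0 (mod 11), P does NOT lie on the curve.


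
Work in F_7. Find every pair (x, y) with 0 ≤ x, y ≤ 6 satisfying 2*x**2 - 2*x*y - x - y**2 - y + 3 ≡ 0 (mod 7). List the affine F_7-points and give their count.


Affine F_7-points: {(1, 1), (1, 3), (3, 2), (3, 5), (4, 1), (4, 4), (6, 3), (6, 5)}; count = 8.

For each of the 49 pairs (x, y) ∈ F_7², evaluate f(x, y) mod 7. Record the zeros.
  x = 0: [0↦3, 1↦1, 2↦4, 3↦5, 4↦4, 5↦1, 6↦3]  zeros at y ∈ ∅
  x = 1: [0↦4, 1↦0, 2↦1, 3↦0, 4↦4, 5↦6, 6↦6]  zeros at y ∈ {1, 3}
  x = 2: [0↦2, 1↦3, 2↦2, 3↦6, 4↦1, 5↦1, 6↦6]  zeros at y ∈ ∅
  x = 3: [0↦4, 1↦3, 2↦0, 3↦2, 4↦2, 5↦0, 6↦3]  zeros at y ∈ {2, 5}
  x = 4: [0↦3, 1↦0, 2↦2, 3↦2, 4↦0, 5↦3, 6↦4]  zeros at y ∈ {1, 4}
  x = 5: [0↦6, 1↦1, 2↦1, 3↦6, 4↦2, 5↦3, 6↦2]  zeros at y ∈ ∅
  x = 6: [0↦6, 1↦6, 2↦4, 3↦0, 4↦1, 5↦0, 6↦4]  zeros at y ∈ {3, 5}
Collecting zeros: affine points = {(1, 1), (1, 3), (3, 2), (3, 5), (4, 1), (4, 4), (6, 3), (6, 5)}.
Total count |C(F_7)_aff| = 8.


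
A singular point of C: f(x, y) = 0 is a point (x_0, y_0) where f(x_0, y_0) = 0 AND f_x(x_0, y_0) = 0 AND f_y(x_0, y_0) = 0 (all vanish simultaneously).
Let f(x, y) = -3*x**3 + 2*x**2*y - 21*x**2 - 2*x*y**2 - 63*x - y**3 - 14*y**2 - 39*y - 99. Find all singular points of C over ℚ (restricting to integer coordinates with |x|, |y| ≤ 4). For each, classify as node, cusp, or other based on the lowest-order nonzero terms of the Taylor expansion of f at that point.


Singular points: {(-3, -3)}; classification: cusp.

Compute partial derivatives:
  f_x = -9*x**2 + 4*x*y - 42*x - 2*y**2 - 63.
  f_y = 2*x**2 - 4*x*y - 3*y**2 - 28*y - 39.
Scan x_0 ∈ {−4, ..., 4}. For each x_0, f_y(x_0, y) is a polynomial in y; find its integer roots y ∈ {−4, ..., 4}, then test f_x and f at those candidates.
  x = -4: f_y(-4, y) = -3*y**2 - 12*y - 7; no integer root y with |y| ≤ 4.
  x = -3: f_y(-3, y) = -3*y**2 - 16*y - 21; vanishes at y ∈ {-3}. (-3, -3): f_x = 0, f = 0 — SINGULAR.
  x = -2: f_y(-2, y) = -3*y**2 - 20*y - 31; no integer root y with |y| ≤ 4.
  x = -1: f_y(-1, y) = -3*y**2 - 24*y - 37; no integer root y with |y| ≤ 4.
  x = 0: f_y(0, y) = -3*y**2 - 28*y - 39; no integer root y with |y| ≤ 4.
  x = 1: f_y(1, y) = -3*y**2 - 32*y - 37; no integer root y with |y| ≤ 4.
  x = 2: f_y(2, y) = -3*y**2 - 36*y - 31; no integer root y with |y| ≤ 4.
  x = 3: f_y(3, y) = -3*y**2 - 40*y - 21; no integer root y with |y| ≤ 4.
  x = 4: f_y(4, y) = -3*y**2 - 44*y - 7; no integer root y with |y| ≤ 4.
Only singular point on the grid: (-3, -3).
Classify: substitute x = -3 + u, y = -3 + v and expand: f = -3*u**3 + 2*u**2*v - 2*u*v**2 - v**3 + v**2.
No constant or linear terms (consistent with a singular point). Quadratic part: v**2. Cubic part: -3*u**3 + 2*u**2*v - 2*u*v**2 - v**3.
The quadratic part v**2 is a perfect square, so there is a single (double) tangent line v = 0, i.e. y = -3. Restricting the cubic part to that line (v = 0) leaves -3*u**3 ≠ 0, so f is not divisible by v and the branch is v² ≈ 3*u**3 to lowest order — this is a cusp.
Classification: cusp.


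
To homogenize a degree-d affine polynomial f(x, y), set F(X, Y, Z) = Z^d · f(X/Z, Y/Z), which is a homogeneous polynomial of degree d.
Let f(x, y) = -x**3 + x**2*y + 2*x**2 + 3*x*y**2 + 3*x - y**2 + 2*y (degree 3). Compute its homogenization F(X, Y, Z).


F(X, Y, Z) = -X**3 + X**2*Y + 2*X**2*Z + 3*X*Y**2 + 3*X*Z**2 - Y**2*Z + 2*Y*Z**2

deg(f) = 3.
Substitute x = X/Z, y = Y/Z into f, then multiply by Z^3.
  monomial -1·x^3·y^0 ↦ -1·X^3·Y^0·Z^0.
  monomial 1·x^2·y^1 ↦ 1·X^2·Y^1·Z^0.
  monomial 2·x^2·y^0 ↦ 2·X^2·Y^0·Z^1.
  monomial 3·x^1·y^2 ↦ 3·X^1·Y^2·Z^0.
  monomial 3·x^1·y^0 ↦ 3·X^1·Y^0·Z^2.
  monomial -1·x^0·y^2 ↦ -1·X^0·Y^2·Z^1.
  monomial 2·x^0·y^1 ↦ 2·X^0·Y^1·Z^2.
Collecting: F(X, Y, Z) = -X**3 + X**2*Y + 2*X**2*Z + 3*X*Y**2 + 3*X*Z**2 - Y**2*Z + 2*Y*Z**2.


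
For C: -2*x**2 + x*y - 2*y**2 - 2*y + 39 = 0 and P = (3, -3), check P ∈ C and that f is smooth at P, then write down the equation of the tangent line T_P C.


Tangent line at P: -15*x + 13*y + 84 = 0.

Step 1: f(3, -3) = 0, so P lies on C.
Step 2: partial derivatives
  f_x(x, y) = -4*x + y, f_y(x, y) = x - 4*y - 2.
  f_x(P) = -15, f_y(P) = 13 (gradient nonzero, so P is smooth).
Step 3: tangent line at P: -15·(x − 3) + 13·(y − -3) = 0.
Expanding: -15*x + 13*y + 84 = 0.


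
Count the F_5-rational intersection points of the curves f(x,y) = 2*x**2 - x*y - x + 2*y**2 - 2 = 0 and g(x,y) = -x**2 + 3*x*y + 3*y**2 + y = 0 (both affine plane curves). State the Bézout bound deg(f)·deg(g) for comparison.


Common zeros: ∅; count = 0; Bézout bound = 4.

deg(f) = 2, deg(g) = 2, so Bézout bound = 4.
Scan x ∈ F_5. For each x, list the y ∈ F_5 with f(x, y) ≡ 0 and those with g(x, y) ≡ 0 (mod 5); the common zeros in that column are the intersection.
  x = 0: f ≡ 0 at y ∈ {1, 4}; g ≡ 0 at y ∈ {0, 3}; common: ∅.
  x = 1: f ≡ 0 at y ∈ {1, 2}; g ≡ 0 at y ∈ ∅; common: ∅.
  x = 2: f ≡ 0 at y ∈ ∅; g ≡ 0 at y ∈ ∅; common: ∅.
  x = 3: f ≡ 0 at y ∈ {2}; g ≡ 0 at y ∈ ∅; common: ∅.
  x = 4: f ≡ 0 at y ∈ ∅; g ≡ 0 at y ∈ {1, 3}; common: ∅.
Collecting: common zeros = ∅, so the count is 0.
Comparison with the Bézout bound: 0 ≤ 4 = deg(f)·deg(g), as expected for curves with no common component (the affine F_5-count falls short of the bound because intersections may lie at infinity, over extension fields, or carry multiplicity).


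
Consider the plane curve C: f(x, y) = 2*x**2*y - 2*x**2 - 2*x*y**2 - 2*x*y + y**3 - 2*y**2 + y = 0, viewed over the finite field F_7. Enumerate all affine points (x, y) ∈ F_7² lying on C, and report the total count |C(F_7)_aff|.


Affine F_7-points: {(0, 0), (0, 1), (1, 5), (2, 2), (3, 5), (4, 2), (4, 4), (5, 4)}; count = 8.

For each of the 49 pairs (x, y) ∈ F_7², evaluate f(x, y) mod 7. Record the zeros.
  x = 0: [0↦0, 1↦0, 2↦2, 3↦5, 4↦1, 5↦3, 6↦3]  zeros at y ∈ {0, 1}
  x = 1: [0↦5, 1↦3, 2↦6, 3↦6, 4↦2, 5↦0, 6↦6]  zeros at y ∈ {5}
  x = 2: [0↦6, 1↦6, 2↦0, 3↦1, 4↦1, 5↦6, 6↦1]  zeros at y ∈ {2}
  x = 3: [0↦3, 1↦2, 2↦5, 3↦4, 4↦5, 5↦0, 6↦2]  zeros at y ∈ {5}
  x = 4: [0↦3, 1↦5, 2↦0, 3↦1, 4↦0, 5↦3, 6↦2]  zeros at y ∈ {2, 4}
  x = 5: [0↦6, 1↦1, 2↦6, 3↦6, 4↦0, 5↦1, 6↦1]  zeros at y ∈ {4}
  x = 6: [0↦5, 1↦4, 2↦2, 3↦5, 4↦5, 5↦1, 6↦6]  zeros at y ∈ ∅
Collecting zeros: affine points = {(0, 0), (0, 1), (1, 5), (2, 2), (3, 5), (4, 2), (4, 4), (5, 4)}.
Total count |C(F_7)_aff| = 8.


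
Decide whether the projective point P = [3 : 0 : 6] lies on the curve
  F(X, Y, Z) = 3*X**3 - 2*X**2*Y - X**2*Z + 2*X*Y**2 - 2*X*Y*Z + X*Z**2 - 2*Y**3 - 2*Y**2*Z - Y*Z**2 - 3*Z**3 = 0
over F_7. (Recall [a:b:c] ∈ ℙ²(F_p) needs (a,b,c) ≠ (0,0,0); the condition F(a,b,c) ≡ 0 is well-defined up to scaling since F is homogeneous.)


F(3,0,6) ≡ 5 (mod 7); P is NOT on the curve.

Evaluate F(3, 0, 6) term-by-term (mod 7).
  3*X**3 ↦ 3·27·1·1 = 81
  -2*X**2*Y ↦ -2·9·0·1 = 0
  -X**2*Z ↦ -1·9·1·6 = -54
  2*X*Y**2 ↦ 2·3·0·1 = 0
  -2*X*Y*Z ↦ -2·3·0·6 = 0
  X*Z**2 ↦ 1·3·1·36 = 108
  -2*Y**3 ↦ -2·1·0·1 = 0
  -2*Y**2*Z ↦ -2·1·0·6 = 0
  -Y*Z**2 ↦ -1·1·0·36 = 0
  -3*Z**3 ↦ -3·1·1·216 = -648
Sum: F(3, 0, 6) = (81) + (0) + (-54) + (0) + (0) + (108) + (0) + (0) + (0) + (-648) = -513.
Reducing mod 7: -513 ≡ 5 (mod 7).
Since F(a, b, c) ≡ 5 ≠ 0 (mod 7), P does NOT lie on the curve.


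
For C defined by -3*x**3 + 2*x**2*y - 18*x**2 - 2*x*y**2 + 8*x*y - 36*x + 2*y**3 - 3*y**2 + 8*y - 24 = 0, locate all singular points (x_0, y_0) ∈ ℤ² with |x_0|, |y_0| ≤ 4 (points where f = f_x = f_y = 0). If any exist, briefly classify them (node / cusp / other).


Singular points: {(-2, 0)}; classification: cusp.

Compute partial derivatives:
  f_x = -9*x**2 + 4*x*y - 36*x - 2*y**2 + 8*y - 36.
  f_y = 2*x**2 - 4*x*y + 8*x + 6*y**2 - 6*y + 8.
Scan x_0 ∈ {−4, ..., 4}. For each x_0, f_y(x_0, y) is a polynomial in y; find its integer roots y ∈ {−4, ..., 4}, then test f_x and f at those candidates.
  x = -4: f_y(-4, y) = 6*y**2 + 10*y + 8; no integer root y with |y| ≤ 4.
  x = -3: f_y(-3, y) = 6*y**2 + 6*y + 2; no integer root y with |y| ≤ 4.
  x = -2: f_y(-2, y) = 6*y**2 + 2*y; vanishes at y ∈ {0}. (-2, 0): f_x = 0, f = 0 — SINGULAR.
  x = -1: f_y(-1, y) = 6*y**2 - 2*y + 2; no integer root y with |y| ≤ 4.
  x = 0: f_y(0, y) = 6*y**2 - 6*y + 8; no integer root y with |y| ≤ 4.
  x = 1: f_y(1, y) = 6*y**2 - 10*y + 18; no integer root y with |y| ≤ 4.
  x = 2: f_y(2, y) = 6*y**2 - 14*y + 32; no integer root y with |y| ≤ 4.
  x = 3: f_y(3, y) = 6*y**2 - 18*y + 50; no integer root y with |y| ≤ 4.
  x = 4: f_y(4, y) = 6*y**2 - 22*y + 72; no integer root y with |y| ≤ 4.
Only singular point on the grid: (-2, 0).
Classify: substitute x = -2 + u, y = 0 + v and expand: f = -3*u**3 + 2*u**2*v - 2*u*v**2 + 2*v**3 + v**2.
No constant or linear terms (consistent with a singular point). Quadratic part: v**2. Cubic part: -3*u**3 + 2*u**2*v - 2*u*v**2 + 2*v**3.
The quadratic part v**2 is a perfect square, so there is a single (double) tangent line v = 0, i.e. y = 0. Restricting the cubic part to that line (v = 0) leaves -3*u**3 ≠ 0, so f is not divisible by v and the branch is v² ≈ 3*u**3 to lowest order — this is a cusp.
Classification: cusp.


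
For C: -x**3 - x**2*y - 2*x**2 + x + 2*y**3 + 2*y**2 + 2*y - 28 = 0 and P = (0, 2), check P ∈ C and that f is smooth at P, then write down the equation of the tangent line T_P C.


Tangent line at P: x + 34*y - 68 = 0.

Step 1: f(0, 2) = 0, so P lies on C.
Step 2: partial derivatives
  f_x(x, y) = -3*x**2 - 2*x*y - 4*x + 1, f_y(x, y) = -x**2 + 6*y**2 + 4*y + 2.
  f_x(P) = 1, f_y(P) = 34 (gradient nonzero, so P is smooth).
Step 3: tangent line at P: 1·(x − 0) + 34·(y − 2) = 0.
Expanding: x + 34*y - 68 = 0.


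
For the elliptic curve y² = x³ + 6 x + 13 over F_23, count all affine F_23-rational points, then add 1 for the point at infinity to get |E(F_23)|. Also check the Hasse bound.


Affine points = {(0, 6), (0, 17), (3, 9), (3, 14), (4, 3), (4, 20), (6, 9), (6, 14), (14, 9), (14, 14), (21, 4), (21, 19), (22, 11), (22, 12)}; affine count = 14; |E(F_23)| = 15.

Discriminant check: Δ ∝ 4a³ + 27b² = 4·6³ + 27·13² = 4·216 + 27·169 ≡ 22 (mod 23). Nonzero ⇒ E is nonsingular.
For each x ∈ F_23, compute rhs = x³ + 6·x + 13 mod 23, then count y ∈ F_23 with y² ≡ rhs.
  x = 0: rhs = 13, matching y values: 6, 17 (2 points).
  x = 1: rhs = 20, matching y values: none (0 points).
  x = 2: rhs = 10, matching y values: none (0 points).
  x = 3: rhs = 12, matching y values: 9, 14 (2 points).
  x = 4: rhs = 9, matching y values: 3, 20 (2 points).
  x = 5: rhs = 7, matching y values: none (0 points).
  x = 6: rhs = 12, matching y values: 9, 14 (2 points).
  x = 7: rhs = 7, matching y values: none (0 points).
  x = 8: rhs = 21, matching y values: none (0 points).
  x = 9: rhs = 14, matching y values: none (0 points).
  x = 10: rhs = 15, matching y values: none (0 points).
  x = 11: rhs = 7, matching y values: none (0 points).
  x = 12: rhs = 19, matching y values: none (0 points).
  x = 13: rhs = 11, matching y values: none (0 points).
  x = 14: rhs = 12, matching y values: 9, 14 (2 points).
  x = 15: rhs = 5, matching y values: none (0 points).
  x = 16: rhs = 19, matching y values: none (0 points).
  x = 17: rhs = 14, matching y values: none (0 points).
  x = 18: rhs = 19, matching y values: none (0 points).
  x = 19: rhs = 17, matching y values: none (0 points).
  x = 20: rhs = 14, matching y values: none (0 points).
  x = 21: rhs = 16, matching y values: 4, 19 (2 points).
  x = 22: rhs = 6, matching y values: 11, 12 (2 points).
Total affine count: 14.
Full point count |E(F_23)| = 14 + 1 = 15.
Hasse bound: |15 − (23+1)| = |-9| = 9 ≤ 2√23 ≈ 9.5917 ✓.


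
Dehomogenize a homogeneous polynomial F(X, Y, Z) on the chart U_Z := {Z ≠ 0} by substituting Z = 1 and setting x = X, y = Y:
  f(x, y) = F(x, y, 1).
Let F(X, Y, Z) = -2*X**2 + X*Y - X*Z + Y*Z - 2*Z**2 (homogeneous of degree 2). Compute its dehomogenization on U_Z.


f(x, y) = -2*x**2 + x*y - x + y - 2

On U_Z we set Z = 1. Each monomial c·X^i·Y^j·Z^k in F becomes c·x^i·y^j·1^k = c·x^i·y^j.
Substituting Z = 1: F(X, Y, 1) = -2*x**2 + x*y - x + y - 2.
Note: deg(f) ≤ deg(F) = 2; strict inequality happens when F is divisible by Z (lost terms).


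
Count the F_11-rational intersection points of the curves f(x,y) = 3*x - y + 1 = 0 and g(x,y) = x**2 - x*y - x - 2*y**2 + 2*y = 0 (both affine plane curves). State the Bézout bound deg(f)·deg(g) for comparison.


Common zeros: {(0, 1), (4, 2)}; count = 2; Bézout bound = 2.

deg(f) = 1, deg(g) = 2, so Bézout bound = 2.
Scan x ∈ F_11. For each x, list the y ∈ F_11 with f(x, y) ≡ 0 and those with g(x, y) ≡ 0 (mod 11); the common zeros in that column are the intersection.
  x = 0: f ≡ 0 at y ∈ {1}; g ≡ 0 at y ∈ {0, 1}; common: {1}.
  x = 1: f ≡ 0 at y ∈ {4}; g ≡ 0 at y ∈ {0, 6}; common: ∅.
  x = 2: f ≡ 0 at y ∈ {7}; g ≡ 0 at y ∈ {1, 10}; common: ∅.
  x = 3: f ≡ 0 at y ∈ {10}; g ≡ 0 at y ∈ {7, 9}; common: ∅.
  x = 4: f ≡ 0 at y ∈ {2}; g ≡ 0 at y ∈ {2, 8}; common: {2}.
  x = 5: f ≡ 0 at y ∈ {5}; g ≡ 0 at y ∈ {7, 8}; common: ∅.
  x = 6: f ≡ 0 at y ∈ {8}; g ≡ 0 at y ∈ {3, 6}; common: ∅.
  x = 7: f ≡ 0 at y ∈ {0}; g ≡ 0 at y ∈ {5, 9}; common: ∅.
  x = 8: f ≡ 0 at y ∈ {3}; g ≡ 0 at y ∈ {4}; common: ∅.
  x = 9: f ≡ 0 at y ∈ {6}; g ≡ 0 at y ∈ {3, 10}; common: ∅.
  x = 10: f ≡ 0 at y ∈ {9}; g ≡ 0 at y ∈ {2, 5}; common: ∅.
Collecting: common zeros = {(0, 1), (4, 2)}, so the count is 2.
Comparison with the Bézout bound: 2 ≤ 2 = deg(f)·deg(g), as expected for curves with no common component (the bound is attained).


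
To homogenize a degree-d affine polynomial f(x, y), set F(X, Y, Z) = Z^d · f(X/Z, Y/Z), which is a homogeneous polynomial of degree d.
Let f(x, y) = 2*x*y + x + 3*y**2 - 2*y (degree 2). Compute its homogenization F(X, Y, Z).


F(X, Y, Z) = 2*X*Y + X*Z + 3*Y**2 - 2*Y*Z

deg(f) = 2.
Substitute x = X/Z, y = Y/Z into f, then multiply by Z^2.
  monomial 2·x^1·y^1 ↦ 2·X^1·Y^1·Z^0.
  monomial 1·x^1·y^0 ↦ 1·X^1·Y^0·Z^1.
  monomial 3·x^0·y^2 ↦ 3·X^0·Y^2·Z^0.
  monomial -2·x^0·y^1 ↦ -2·X^0·Y^1·Z^1.
Collecting: F(X, Y, Z) = 2*X*Y + X*Z + 3*Y**2 - 2*Y*Z.


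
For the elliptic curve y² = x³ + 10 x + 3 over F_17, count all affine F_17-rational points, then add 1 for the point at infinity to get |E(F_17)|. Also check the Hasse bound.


Affine points = {(3, 3), (3, 14), (5, 5), (5, 12), (7, 5), (7, 12), (8, 0), (10, 7), (10, 10), (11, 4), (11, 13), (12, 7), (12, 10), (13, 1), (13, 16), (15, 3), (15, 14), (16, 3), (16, 14)}; affine count = 19; |E(F_17)| = 20.

Discriminant check: Δ ∝ 4a³ + 27b² = 4·10³ + 27·3² = 4·1000 + 27·9 ≡ 10 (mod 17). Nonzero ⇒ E is nonsingular.
For each x ∈ F_17, compute rhs = x³ + 10·x + 3 mod 17, then count y ∈ F_17 with y² ≡ rhs.
  x = 0: rhs = 3, matching y values: none (0 points).
  x = 1: rhs = 14, matching y values: none (0 points).
  x = 2: rhs = 14, matching y values: none (0 points).
  x = 3: rhs = 9, matching y values: 3, 14 (2 points).
  x = 4: rhs = 5, matching y values: none (0 points).
  x = 5: rhs = 8, matching y values: 5, 12 (2 points).
  x = 6: rhs = 7, matching y values: none (0 points).
  x = 7: rhs = 8, matching y values: 5, 12 (2 points).
  x = 8: rhs = 0, matching y values: 0 (1 points).
  x = 9: rhs = 6, matching y values: none (0 points).
  x = 10: rhs = 15, matching y values: 7, 10 (2 points).
  x = 11: rhs = 16, matching y values: 4, 13 (2 points).
  x = 12: rhs = 15, matching y values: 7, 10 (2 points).
  x = 13: rhs = 1, matching y values: 1, 16 (2 points).
  x = 14: rhs = 14, matching y values: none (0 points).
  x = 15: rhs = 9, matching y values: 3, 14 (2 points).
  x = 16: rhs = 9, matching y values: 3, 14 (2 points).
Total affine count: 19.
Full point count |E(F_17)| = 19 + 1 = 20.
Hasse bound: |20 − (17+1)| = |2| = 2 ≤ 2√17 ≈ 8.2462 ✓.


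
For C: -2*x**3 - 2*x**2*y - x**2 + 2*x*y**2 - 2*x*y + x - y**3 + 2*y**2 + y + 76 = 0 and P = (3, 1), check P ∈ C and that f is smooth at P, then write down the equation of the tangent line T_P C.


Tangent line at P: -71*x - 10*y + 223 = 0.

Step 1: f(3, 1) = 0, so P lies on C.
Step 2: partial derivatives
  f_x(x, y) = -6*x**2 - 4*x*y - 2*x + 2*y**2 - 2*y + 1, f_y(x, y) = -2*x**2 + 4*x*y - 2*x - 3*y**2 + 4*y + 1.
  f_x(P) = -71, f_y(P) = -10 (gradient nonzero, so P is smooth).
Step 3: tangent line at P: -71·(x − 3) + -10·(y − 1) = 0.
Expanding: -71*x - 10*y + 223 = 0.


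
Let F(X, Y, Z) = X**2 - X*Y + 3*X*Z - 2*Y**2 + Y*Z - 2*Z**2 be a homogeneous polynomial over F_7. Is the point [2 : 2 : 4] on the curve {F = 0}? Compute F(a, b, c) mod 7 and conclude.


F(2,2,4) ≡ 6 (mod 7); P is NOT on the curve.

Evaluate F(2, 2, 4) term-by-term (mod 7).
  X**2 ↦ 1·4·1·1 = 4
  -X*Y ↦ -1·2·2·1 = -4
  3*X*Z ↦ 3·2·1·4 = 24
  -2*Y**2 ↦ -2·1·4·1 = -8
  Y*Z ↦ 1·1·2·4 = 8
  -2*Z**2 ↦ -2·1·1·16 = -32
Sum: F(2, 2, 4) = (4) + (-4) + (24) + (-8) + (8) + (-32) = -8.
Reducing mod 7: -8 ≡ 6 (mod 7).
Since F(a, b, c) ≡ 6 ≠ 0 (mod 7), P does NOT lie on the curve.


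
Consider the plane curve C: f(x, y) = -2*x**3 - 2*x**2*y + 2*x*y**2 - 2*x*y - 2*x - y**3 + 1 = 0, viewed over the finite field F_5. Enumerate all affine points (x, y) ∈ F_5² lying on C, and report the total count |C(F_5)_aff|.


Affine F_5-points: {(0, 1), (2, 2), (4, 0), (4, 3)}; count = 4.

For each of the 25 pairs (x, y) ∈ F_5², evaluate f(x, y) mod 5. Record the zeros.
  x = 0: [0↦1, 1↦0, 2↦3, 3↦4, 4↦2]  zeros at y ∈ {1}
  x = 1: [0↦2, 1↦4, 2↦4, 3↦1, 4↦4]  zeros at y ∈ ∅
  x = 2: [0↦1, 1↦2, 2↦0, 3↦4, 4↦3]  zeros at y ∈ {2}
  x = 3: [0↦1, 1↦2, 2↦4, 3↦1, 4↦2]  zeros at y ∈ ∅
  x = 4: [0↦0, 1↦2, 2↦4, 3↦0, 4↦4]  zeros at y ∈ {0, 3}
Collecting zeros: affine points = {(0, 1), (2, 2), (4, 0), (4, 3)}.
Total count |C(F_5)_aff| = 4.


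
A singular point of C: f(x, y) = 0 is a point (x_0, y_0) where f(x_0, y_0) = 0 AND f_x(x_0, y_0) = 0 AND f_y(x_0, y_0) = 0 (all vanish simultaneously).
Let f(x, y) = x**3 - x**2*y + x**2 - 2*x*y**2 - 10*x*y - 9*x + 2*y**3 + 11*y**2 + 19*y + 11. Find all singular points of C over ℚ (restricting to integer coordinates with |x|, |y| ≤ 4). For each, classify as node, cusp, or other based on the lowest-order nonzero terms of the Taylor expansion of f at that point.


Singular points: {(-1, -2)}; classification: cusp.

Compute partial derivatives:
  f_x = 3*x**2 - 2*x*y + 2*x - 2*y**2 - 10*y - 9.
  f_y = -x**2 - 4*x*y - 10*x + 6*y**2 + 22*y + 19.
Scan x_0 ∈ {−4, ..., 4}. For each x_0, f_y(x_0, y) is a polynomial in y; find its integer roots y ∈ {−4, ..., 4}, then test f_x and f at those candidates.
  x = -4: f_y(-4, y) = 6*y**2 + 38*y + 43; no integer root y with |y| ≤ 4.
  x = -3: f_y(-3, y) = 6*y**2 + 34*y + 40; vanishes at y ∈ {-4}. (-3, -4): f_x = -4 ≠ 0.
  x = -2: f_y(-2, y) = 6*y**2 + 30*y + 35; no integer root y with |y| ≤ 4.
  x = -1: f_y(-1, y) = 6*y**2 + 26*y + 28; vanishes at y ∈ {-2}. (-1, -2): f_x = 0, f = 0 — SINGULAR.
  x = 0: f_y(0, y) = 6*y**2 + 22*y + 19; no integer root y with |y| ≤ 4.
  x = 1: f_y(1, y) = 6*y**2 + 18*y + 8; no integer root y with |y| ≤ 4.
  x = 2: f_y(2, y) = 6*y**2 + 14*y - 5; no integer root y with |y| ≤ 4.
  x = 3: f_y(3, y) = 6*y**2 + 10*y - 20; no integer root y with |y| ≤ 4.
  x = 4: f_y(4, y) = 6*y**2 + 6*y - 37; no integer root y with |y| ≤ 4.
Only singular point on the grid: (-1, -2).
Classify: substitute x = -1 + u, y = -2 + v and expand: f = u**3 - u**2*v - 2*u*v**2 + 2*v**3 + v**2.
No constant or linear terms (consistent with a singular point). Quadratic part: v**2. Cubic part: u**3 - u**2*v - 2*u*v**2 + 2*v**3.
The quadratic part v**2 is a perfect square, so there is a single (double) tangent line v = 0, i.e. y = -2. Restricting the cubic part to that line (v = 0) leaves u**3 ≠ 0, so f is not divisible by v and the branch is v² ≈ -u**3 to lowest order — this is a cusp.
Classification: cusp.


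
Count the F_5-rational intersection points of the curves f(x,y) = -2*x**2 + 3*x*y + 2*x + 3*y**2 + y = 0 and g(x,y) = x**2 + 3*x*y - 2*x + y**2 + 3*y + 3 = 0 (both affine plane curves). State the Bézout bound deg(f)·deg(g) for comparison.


Common zeros: ∅; count = 0; Bézout bound = 4.

deg(f) = 2, deg(g) = 2, so Bézout bound = 4.
Scan x ∈ F_5. For each x, list the y ∈ F_5 with f(x, y) ≡ 0 and those with g(x, y) ≡ 0 (mod 5); the common zeros in that column are the intersection.
  x = 0: f ≡ 0 at y ∈ {0, 3}; g ≡ 0 at y ∈ ∅; common: ∅.
  x = 1: f ≡ 0 at y ∈ {0, 2}; g ≡ 0 at y ∈ ∅; common: ∅.
  x = 2: f ≡ 0 at y ∈ ∅; g ≡ 0 at y ∈ {2, 4}; common: ∅.
  x = 3: f ≡ 0 at y ∈ {2, 3}; g ≡ 0 at y ∈ {4}; common: ∅.
  x = 4: f ≡ 0 at y ∈ ∅; g ≡ 0 at y ∈ {2, 3}; common: ∅.
Collecting: common zeros = ∅, so the count is 0.
Comparison with the Bézout bound: 0 ≤ 4 = deg(f)·deg(g), as expected for curves with no common component (the affine F_5-count falls short of the bound because intersections may lie at infinity, over extension fields, or carry multiplicity).


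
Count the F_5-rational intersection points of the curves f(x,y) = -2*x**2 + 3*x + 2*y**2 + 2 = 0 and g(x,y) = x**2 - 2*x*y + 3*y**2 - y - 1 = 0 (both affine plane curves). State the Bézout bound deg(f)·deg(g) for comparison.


Common zeros: {(1, 1), (4, 3)}; count = 2; Bézout bound = 4.

deg(f) = 2, deg(g) = 2, so Bézout bound = 4.
Scan x ∈ F_5. For each x, list the y ∈ F_5 with f(x, y) ≡ 0 and those with g(x, y) ≡ 0 (mod 5); the common zeros in that column are the intersection.
  x = 0: f ≡ 0 at y ∈ {2, 3}; g ≡ 0 at y ∈ ∅; common: ∅.
  x = 1: f ≡ 0 at y ∈ {1, 4}; g ≡ 0 at y ∈ {0, 1}; common: {1}.
  x = 2: f ≡ 0 at y ∈ {0}; g ≡ 0 at y ∈ {2, 3}; common: ∅.
  x = 3: f ≡ 0 at y ∈ {1, 4}; g ≡ 0 at y ∈ ∅; common: ∅.
  x = 4: f ≡ 0 at y ∈ {2, 3}; g ≡ 0 at y ∈ {0, 3}; common: {3}.
Collecting: common zeros = {(1, 1), (4, 3)}, so the count is 2.
Comparison with the Bézout bound: 2 ≤ 4 = deg(f)·deg(g), as expected for curves with no common component (the affine F_5-count falls short of the bound because intersections may lie at infinity, over extension fields, or carry multiplicity).
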